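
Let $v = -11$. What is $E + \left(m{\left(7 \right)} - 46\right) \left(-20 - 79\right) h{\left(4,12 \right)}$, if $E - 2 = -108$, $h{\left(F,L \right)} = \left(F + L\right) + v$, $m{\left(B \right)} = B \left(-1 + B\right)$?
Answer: $1874$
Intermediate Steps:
$h{\left(F,L \right)} = -11 + F + L$ ($h{\left(F,L \right)} = \left(F + L\right) - 11 = -11 + F + L$)
$E = -106$ ($E = 2 - 108 = -106$)
$E + \left(m{\left(7 \right)} - 46\right) \left(-20 - 79\right) h{\left(4,12 \right)} = -106 + \left(7 \left(-1 + 7\right) - 46\right) \left(-20 - 79\right) \left(-11 + 4 + 12\right) = -106 + \left(7 \cdot 6 - 46\right) \left(-99\right) 5 = -106 + \left(42 - 46\right) \left(-99\right) 5 = -106 + \left(-4\right) \left(-99\right) 5 = -106 + 396 \cdot 5 = -106 + 1980 = 1874$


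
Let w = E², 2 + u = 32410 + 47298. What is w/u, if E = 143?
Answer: 1859/7246 ≈ 0.25656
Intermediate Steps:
u = 79706 (u = -2 + (32410 + 47298) = -2 + 79708 = 79706)
w = 20449 (w = 143² = 20449)
w/u = 20449/79706 = 20449*(1/79706) = 1859/7246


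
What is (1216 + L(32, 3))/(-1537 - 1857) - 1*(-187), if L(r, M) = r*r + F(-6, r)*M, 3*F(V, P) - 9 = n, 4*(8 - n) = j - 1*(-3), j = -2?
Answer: 2529685/13576 ≈ 186.33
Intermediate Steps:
n = 31/4 (n = 8 - (-2 - 1*(-3))/4 = 8 - (-2 + 3)/4 = 8 - 1/4*1 = 8 - 1/4 = 31/4 ≈ 7.7500)
F(V, P) = 67/12 (F(V, P) = 3 + (1/3)*(31/4) = 3 + 31/12 = 67/12)
L(r, M) = r**2 + 67*M/12 (L(r, M) = r*r + 67*M/12 = r**2 + 67*M/12)
(1216 + L(32, 3))/(-1537 - 1857) - 1*(-187) = (1216 + (32**2 + (67/12)*3))/(-1537 - 1857) - 1*(-187) = (1216 + (1024 + 67/4))/(-3394) + 187 = (1216 + 4163/4)*(-1/3394) + 187 = (9027/4)*(-1/3394) + 187 = -9027/13576 + 187 = 2529685/13576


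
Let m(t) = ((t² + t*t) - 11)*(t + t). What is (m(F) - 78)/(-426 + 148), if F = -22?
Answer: 21093/139 ≈ 151.75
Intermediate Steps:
m(t) = 2*t*(-11 + 2*t²) (m(t) = ((t² + t²) - 11)*(2*t) = (2*t² - 11)*(2*t) = (-11 + 2*t²)*(2*t) = 2*t*(-11 + 2*t²))
(m(F) - 78)/(-426 + 148) = ((-22*(-22) + 4*(-22)³) - 78)/(-426 + 148) = ((484 + 4*(-10648)) - 78)/(-278) = ((484 - 42592) - 78)*(-1/278) = (-42108 - 78)*(-1/278) = -42186*(-1/278) = 21093/139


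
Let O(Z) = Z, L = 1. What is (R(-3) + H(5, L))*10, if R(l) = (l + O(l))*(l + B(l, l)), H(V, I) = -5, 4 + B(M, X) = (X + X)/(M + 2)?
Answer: 10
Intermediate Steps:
B(M, X) = -4 + 2*X/(2 + M) (B(M, X) = -4 + (X + X)/(M + 2) = -4 + (2*X)/(2 + M) = -4 + 2*X/(2 + M))
R(l) = 2*l*(l + 2*(-4 - l)/(2 + l)) (R(l) = (l + l)*(l + 2*(-4 + l - 2*l)/(2 + l)) = (2*l)*(l + 2*(-4 - l)/(2 + l)) = 2*l*(l + 2*(-4 - l)/(2 + l)))
(R(-3) + H(5, L))*10 = (2*(-3)*(-8 + (-3)**2)/(2 - 3) - 5)*10 = (2*(-3)*(-8 + 9)/(-1) - 5)*10 = (2*(-3)*(-1)*1 - 5)*10 = (6 - 5)*10 = 1*10 = 10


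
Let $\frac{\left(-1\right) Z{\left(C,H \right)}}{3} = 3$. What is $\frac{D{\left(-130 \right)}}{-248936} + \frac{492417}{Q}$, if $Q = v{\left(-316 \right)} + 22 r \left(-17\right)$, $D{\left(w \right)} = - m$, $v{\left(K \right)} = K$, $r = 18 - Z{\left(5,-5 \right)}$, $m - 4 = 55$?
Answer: $- \frac{61289851943}{1296209752} \approx -47.284$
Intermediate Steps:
$m = 59$ ($m = 4 + 55 = 59$)
$Z{\left(C,H \right)} = -9$ ($Z{\left(C,H \right)} = \left(-3\right) 3 = -9$)
$r = 27$ ($r = 18 - -9 = 18 + 9 = 27$)
$D{\left(w \right)} = -59$ ($D{\left(w \right)} = \left(-1\right) 59 = -59$)
$Q = -10414$ ($Q = -316 + 22 \cdot 27 \left(-17\right) = -316 + 594 \left(-17\right) = -316 - 10098 = -10414$)
$\frac{D{\left(-130 \right)}}{-248936} + \frac{492417}{Q} = - \frac{59}{-248936} + \frac{492417}{-10414} = \left(-59\right) \left(- \frac{1}{248936}\right) + 492417 \left(- \frac{1}{10414}\right) = \frac{59}{248936} - \frac{492417}{10414} = - \frac{61289851943}{1296209752}$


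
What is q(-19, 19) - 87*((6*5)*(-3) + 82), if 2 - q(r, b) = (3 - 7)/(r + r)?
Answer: 13260/19 ≈ 697.89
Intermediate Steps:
q(r, b) = 2 + 2/r (q(r, b) = 2 - (3 - 7)/(r + r) = 2 - (-4)/(2*r) = 2 - (-4)*1/(2*r) = 2 - (-2)/r = 2 + 2/r)
q(-19, 19) - 87*((6*5)*(-3) + 82) = (2 + 2/(-19)) - 87*((6*5)*(-3) + 82) = (2 + 2*(-1/19)) - 87*(30*(-3) + 82) = (2 - 2/19) - 87*(-90 + 82) = 36/19 - 87*(-8) = 36/19 + 696 = 13260/19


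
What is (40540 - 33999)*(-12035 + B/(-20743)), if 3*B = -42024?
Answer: -1632816728377/20743 ≈ -7.8717e+7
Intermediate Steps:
B = -14008 (B = (⅓)*(-42024) = -14008)
(40540 - 33999)*(-12035 + B/(-20743)) = (40540 - 33999)*(-12035 - 14008/(-20743)) = 6541*(-12035 - 14008*(-1/20743)) = 6541*(-12035 + 14008/20743) = 6541*(-249627997/20743) = -1632816728377/20743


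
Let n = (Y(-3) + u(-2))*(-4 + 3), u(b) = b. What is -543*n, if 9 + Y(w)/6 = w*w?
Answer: -1086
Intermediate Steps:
Y(w) = -54 + 6*w**2 (Y(w) = -54 + 6*(w*w) = -54 + 6*w**2)
n = 2 (n = ((-54 + 6*(-3)**2) - 2)*(-4 + 3) = ((-54 + 6*9) - 2)*(-1) = ((-54 + 54) - 2)*(-1) = (0 - 2)*(-1) = -2*(-1) = 2)
-543*n = -543*2 = -1086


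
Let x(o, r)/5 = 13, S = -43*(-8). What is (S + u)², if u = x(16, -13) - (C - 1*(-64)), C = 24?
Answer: 103041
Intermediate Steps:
S = 344
x(o, r) = 65 (x(o, r) = 5*13 = 65)
u = -23 (u = 65 - (24 - 1*(-64)) = 65 - (24 + 64) = 65 - 1*88 = 65 - 88 = -23)
(S + u)² = (344 - 23)² = 321² = 103041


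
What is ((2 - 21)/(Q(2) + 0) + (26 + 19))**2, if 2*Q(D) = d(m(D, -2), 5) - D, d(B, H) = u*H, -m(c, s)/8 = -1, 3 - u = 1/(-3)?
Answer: 870489/484 ≈ 1798.5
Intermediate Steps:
u = 10/3 (u = 3 - 1/(-3) = 3 - 1*(-1/3) = 3 + 1/3 = 10/3 ≈ 3.3333)
m(c, s) = 8 (m(c, s) = -8*(-1) = 8)
d(B, H) = 10*H/3
Q(D) = 25/3 - D/2 (Q(D) = ((10/3)*5 - D)/2 = (50/3 - D)/2 = 25/3 - D/2)
((2 - 21)/(Q(2) + 0) + (26 + 19))**2 = ((2 - 21)/((25/3 - 1/2*2) + 0) + (26 + 19))**2 = (-19/((25/3 - 1) + 0) + 45)**2 = (-19/(22/3 + 0) + 45)**2 = (-19/22/3 + 45)**2 = (-19*3/22 + 45)**2 = (-57/22 + 45)**2 = (933/22)**2 = 870489/484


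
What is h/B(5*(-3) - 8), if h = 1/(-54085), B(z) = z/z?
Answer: -1/54085 ≈ -1.8489e-5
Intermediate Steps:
B(z) = 1
h = -1/54085 ≈ -1.8489e-5
h/B(5*(-3) - 8) = -1/54085/1 = -1/54085*1 = -1/54085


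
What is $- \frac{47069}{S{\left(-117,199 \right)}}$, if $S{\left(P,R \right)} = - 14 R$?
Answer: $\frac{47069}{2786} \approx 16.895$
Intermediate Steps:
$- \frac{47069}{S{\left(-117,199 \right)}} = - \frac{47069}{\left(-14\right) 199} = - \frac{47069}{-2786} = \left(-47069\right) \left(- \frac{1}{2786}\right) = \frac{47069}{2786}$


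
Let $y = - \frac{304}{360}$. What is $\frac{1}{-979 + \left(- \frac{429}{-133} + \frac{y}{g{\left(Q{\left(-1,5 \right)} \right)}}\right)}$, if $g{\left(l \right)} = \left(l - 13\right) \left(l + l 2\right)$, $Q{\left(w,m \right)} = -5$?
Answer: $- \frac{807975}{788403877} \approx -0.0010248$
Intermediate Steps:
$g{\left(l \right)} = 3 l \left(-13 + l\right)$ ($g{\left(l \right)} = \left(-13 + l\right) \left(l + 2 l\right) = \left(-13 + l\right) 3 l = 3 l \left(-13 + l\right)$)
$y = - \frac{38}{45}$ ($y = \left(-304\right) \frac{1}{360} = - \frac{38}{45} \approx -0.84444$)
$\frac{1}{-979 + \left(- \frac{429}{-133} + \frac{y}{g{\left(Q{\left(-1,5 \right)} \right)}}\right)} = \frac{1}{-979 - \left(- \frac{429}{133} + \frac{38 \left(- \frac{1}{15 \left(-13 - 5\right)}\right)}{45}\right)} = \frac{1}{-979 - \left(- \frac{429}{133} + \frac{38}{45 \cdot 3 \left(-5\right) \left(-18\right)}\right)} = \frac{1}{-979 + \left(\frac{429}{133} - \frac{38}{45 \cdot 270}\right)} = \frac{1}{-979 + \left(\frac{429}{133} - \frac{19}{6075}\right)} = \frac{1}{-979 + \frac{2603648}{807975}} = \frac{1}{- \frac{788403877}{807975}} = - \frac{807975}{788403877}$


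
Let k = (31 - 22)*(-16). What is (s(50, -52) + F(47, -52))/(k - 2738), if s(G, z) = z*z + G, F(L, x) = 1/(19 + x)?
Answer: -90881/95106 ≈ -0.95558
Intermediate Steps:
s(G, z) = G + z² (s(G, z) = z² + G = G + z²)
k = -144 (k = 9*(-16) = -144)
(s(50, -52) + F(47, -52))/(k - 2738) = ((50 + (-52)²) + 1/(19 - 52))/(-144 - 2738) = ((50 + 2704) + 1/(-33))/(-2882) = (2754 - 1/33)*(-1/2882) = (90881/33)*(-1/2882) = -90881/95106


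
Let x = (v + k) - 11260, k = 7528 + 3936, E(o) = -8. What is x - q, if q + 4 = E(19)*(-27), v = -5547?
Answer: -5555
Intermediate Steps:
k = 11464
q = 212 (q = -4 - 8*(-27) = -4 + 216 = 212)
x = -5343 (x = (-5547 + 11464) - 11260 = 5917 - 11260 = -5343)
x - q = -5343 - 1*212 = -5343 - 212 = -5555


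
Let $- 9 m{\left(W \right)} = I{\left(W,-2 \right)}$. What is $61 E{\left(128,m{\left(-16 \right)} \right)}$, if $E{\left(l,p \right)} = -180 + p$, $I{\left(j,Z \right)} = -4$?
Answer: $- \frac{98576}{9} \approx -10953.0$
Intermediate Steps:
$m{\left(W \right)} = \frac{4}{9}$ ($m{\left(W \right)} = \left(- \frac{1}{9}\right) \left(-4\right) = \frac{4}{9}$)
$61 E{\left(128,m{\left(-16 \right)} \right)} = 61 \left(-180 + \frac{4}{9}\right) = 61 \left(- \frac{1616}{9}\right) = - \frac{98576}{9}$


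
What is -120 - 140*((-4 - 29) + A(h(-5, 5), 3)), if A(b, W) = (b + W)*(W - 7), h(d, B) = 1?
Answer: 6740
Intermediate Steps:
A(b, W) = (-7 + W)*(W + b) (A(b, W) = (W + b)*(-7 + W) = (-7 + W)*(W + b))
-120 - 140*((-4 - 29) + A(h(-5, 5), 3)) = -120 - 140*((-4 - 29) + (3² - 7*3 - 7*1 + 3*1)) = -120 - 140*(-33 + (9 - 21 - 7 + 3)) = -120 - 140*(-33 - 16) = -120 - 140*(-49) = -120 + 6860 = 6740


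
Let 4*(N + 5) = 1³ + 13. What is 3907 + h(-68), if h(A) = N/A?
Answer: 531355/136 ≈ 3907.0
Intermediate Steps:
N = -3/2 (N = -5 + (1³ + 13)/4 = -5 + (1 + 13)/4 = -5 + (¼)*14 = -5 + 7/2 = -3/2 ≈ -1.5000)
h(A) = -3/(2*A)
3907 + h(-68) = 3907 - 3/2/(-68) = 3907 - 3/2*(-1/68) = 3907 + 3/136 = 531355/136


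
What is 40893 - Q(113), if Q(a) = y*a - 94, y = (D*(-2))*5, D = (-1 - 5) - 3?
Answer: 30817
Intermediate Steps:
D = -9 (D = -6 - 3 = -9)
y = 90 (y = -9*(-2)*5 = 18*5 = 90)
Q(a) = -94 + 90*a (Q(a) = 90*a - 94 = -94 + 90*a)
40893 - Q(113) = 40893 - (-94 + 90*113) = 40893 - (-94 + 10170) = 40893 - 1*10076 = 40893 - 10076 = 30817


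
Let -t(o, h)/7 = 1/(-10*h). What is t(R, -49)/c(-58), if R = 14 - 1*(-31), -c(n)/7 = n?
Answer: -1/28420 ≈ -3.5186e-5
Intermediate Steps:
c(n) = -7*n
R = 45 (R = 14 + 31 = 45)
t(o, h) = 7/(10*h) (t(o, h) = -7*(-1/(10*h)) = -(-7)/(10*h) = 7/(10*h))
t(R, -49)/c(-58) = ((7/10)/(-49))/((-7*(-58))) = ((7/10)*(-1/49))/406 = -1/70*1/406 = -1/28420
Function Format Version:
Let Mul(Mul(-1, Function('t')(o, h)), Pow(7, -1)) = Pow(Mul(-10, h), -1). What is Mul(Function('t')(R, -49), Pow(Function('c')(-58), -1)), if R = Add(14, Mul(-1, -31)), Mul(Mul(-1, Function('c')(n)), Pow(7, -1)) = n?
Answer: Rational(-1, 28420) ≈ -3.5186e-5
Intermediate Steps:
Function('c')(n) = Mul(-7, n)
R = 45 (R = Add(14, 31) = 45)
Function('t')(o, h) = Mul(Rational(7, 10), Pow(h, -1)) (Function('t')(o, h) = Mul(-7, Pow(Mul(-10, h), -1)) = Mul(-7, Mul(Rational(-1, 10), Pow(h, -1))) = Mul(Rational(7, 10), Pow(h, -1)))
Mul(Function('t')(R, -49), Pow(Function('c')(-58), -1)) = Mul(Mul(Rational(7, 10), Pow(-49, -1)), Pow(Mul(-7, -58), -1)) = Mul(Mul(Rational(7, 10), Rational(-1, 49)), Pow(406, -1)) = Mul(Rational(-1, 70), Rational(1, 406)) = Rational(-1, 28420)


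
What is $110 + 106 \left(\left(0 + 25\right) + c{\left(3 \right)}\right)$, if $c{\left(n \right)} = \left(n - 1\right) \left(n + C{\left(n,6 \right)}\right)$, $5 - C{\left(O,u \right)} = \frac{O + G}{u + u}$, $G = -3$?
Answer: $4456$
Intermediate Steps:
$C{\left(O,u \right)} = 5 - \frac{-3 + O}{2 u}$ ($C{\left(O,u \right)} = 5 - \frac{O - 3}{u + u} = 5 - \frac{-3 + O}{2 u}$)
$c{\left(n \right)} = \left(-1 + n\right) \left(\frac{21}{4} + \frac{11 n}{12}\right)$ ($c{\left(n \right)} = \left(n - 1\right) \left(n + \frac{3 - n + 10 \cdot 6}{2 \cdot 6}\right) = \left(-1 + n\right) \left(n + \frac{1}{2} \cdot \frac{1}{6} \left(3 - n + 60\right)\right) = \left(-1 + n\right) \left(n + \frac{1}{2} \cdot \frac{1}{6} \left(63 - n\right)\right) = \left(-1 + n\right) \left(n - \left(- \frac{21}{4} + \frac{n}{12}\right)\right) = \left(-1 + n\right) \left(\frac{21}{4} + \frac{11 n}{12}\right)$)
$110 + 106 \left(\left(0 + 25\right) + c{\left(3 \right)}\right) = 110 + 106 \left(\left(0 + 25\right) + \left(- \frac{21}{4} + \frac{11 \cdot 3^{2}}{12} + \frac{13}{3} \cdot 3\right)\right) = 110 + 106 \left(25 + \left(- \frac{21}{4} + \frac{11}{12} \cdot 9 + 13\right)\right) = 110 + 106 \left(25 + \left(- \frac{21}{4} + \frac{33}{4} + 13\right)\right) = 110 + 106 \left(25 + 16\right) = 110 + 106 \cdot 41 = 110 + 4346 = 4456$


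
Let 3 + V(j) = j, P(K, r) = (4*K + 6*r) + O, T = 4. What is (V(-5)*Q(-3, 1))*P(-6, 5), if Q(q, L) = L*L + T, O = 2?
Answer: -320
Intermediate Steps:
Q(q, L) = 4 + L**2 (Q(q, L) = L*L + 4 = L**2 + 4 = 4 + L**2)
P(K, r) = 2 + 4*K + 6*r (P(K, r) = (4*K + 6*r) + 2 = 2 + 4*K + 6*r)
V(j) = -3 + j
(V(-5)*Q(-3, 1))*P(-6, 5) = ((-3 - 5)*(4 + 1**2))*(2 + 4*(-6) + 6*5) = (-8*(4 + 1))*(2 - 24 + 30) = -8*5*8 = -40*8 = -320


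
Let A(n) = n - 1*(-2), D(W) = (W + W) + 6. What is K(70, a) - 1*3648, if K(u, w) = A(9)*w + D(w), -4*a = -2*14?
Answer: -3551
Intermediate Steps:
a = 7 (a = -(-1)*14/2 = -¼*(-28) = 7)
D(W) = 6 + 2*W (D(W) = 2*W + 6 = 6 + 2*W)
A(n) = 2 + n (A(n) = n + 2 = 2 + n)
K(u, w) = 6 + 13*w (K(u, w) = (2 + 9)*w + (6 + 2*w) = 11*w + (6 + 2*w) = 6 + 13*w)
K(70, a) - 1*3648 = (6 + 13*7) - 1*3648 = (6 + 91) - 3648 = 97 - 3648 = -3551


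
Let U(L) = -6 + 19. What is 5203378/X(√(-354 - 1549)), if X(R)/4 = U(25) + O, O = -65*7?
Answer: -2601689/884 ≈ -2943.1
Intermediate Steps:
U(L) = 13
O = -455
X(R) = -1768 (X(R) = 4*(13 - 455) = 4*(-442) = -1768)
5203378/X(√(-354 - 1549)) = 5203378/(-1768) = 5203378*(-1/1768) = -2601689/884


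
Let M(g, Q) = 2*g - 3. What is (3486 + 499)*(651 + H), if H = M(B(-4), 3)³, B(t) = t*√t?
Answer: 11668080 + 14601040*I ≈ 1.1668e+7 + 1.4601e+7*I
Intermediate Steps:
B(t) = t^(3/2)
M(g, Q) = -3 + 2*g
H = (-3 - 16*I)³ (H = (-3 + 2*(-4)^(3/2))³ = (-3 + 2*(-8*I))³ = (-3 - 16*I)³ ≈ 2277.0 + 3664.0*I)
(3486 + 499)*(651 + H) = (3486 + 499)*(651 + (2277 + 3664*I)) = 3985*(2928 + 3664*I) = 11668080 + 14601040*I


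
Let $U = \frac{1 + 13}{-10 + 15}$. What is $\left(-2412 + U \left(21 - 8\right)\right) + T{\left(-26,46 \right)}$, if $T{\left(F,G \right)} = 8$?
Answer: $- \frac{11838}{5} \approx -2367.6$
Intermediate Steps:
$U = \frac{14}{5} \approx 2.8$
$\left(-2412 + U \left(21 - 8\right)\right) + T{\left(-26,46 \right)} = \left(-2412 + \frac{14 \left(21 - 8\right)}{5}\right) + 8 = \left(-2412 + \frac{14}{5} \cdot 13\right) + 8 = \left(-2412 + \frac{182}{5}\right) + 8 = - \frac{11878}{5} + 8 = - \frac{11838}{5}$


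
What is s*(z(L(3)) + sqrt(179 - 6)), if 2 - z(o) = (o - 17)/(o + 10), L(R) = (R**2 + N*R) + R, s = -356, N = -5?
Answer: -12104/7 - 356*sqrt(173) ≈ -6411.6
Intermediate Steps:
L(R) = R**2 - 4*R (L(R) = (R**2 - 5*R) + R = R**2 - 4*R)
z(o) = 2 - (-17 + o)/(10 + o) (z(o) = 2 - (o - 17)/(o + 10) = 2 - (-17 + o)/(10 + o))
s*(z(L(3)) + sqrt(179 - 6)) = -356*((37 + 3*(-4 + 3))/(10 + 3*(-4 + 3)) + sqrt(179 - 6)) = -356*((37 + 3*(-1))/(10 + 3*(-1)) + sqrt(173)) = -356*((37 - 3)/(10 - 3) + sqrt(173)) = -356*(34/7 + sqrt(173)) = -12104/7 - 356*sqrt(173)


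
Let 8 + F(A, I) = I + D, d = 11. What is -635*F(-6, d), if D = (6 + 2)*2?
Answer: -12065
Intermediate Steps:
D = 16 (D = 8*2 = 16)
F(A, I) = 8 + I (F(A, I) = -8 + (I + 16) = -8 + (16 + I) = 8 + I)
-635*F(-6, d) = -635*(8 + 11) = -635*19 = -12065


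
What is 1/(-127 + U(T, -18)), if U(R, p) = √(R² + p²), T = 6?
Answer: -127/15769 - 6*√10/15769 ≈ -0.0092570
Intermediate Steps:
1/(-127 + U(T, -18)) = 1/(-127 + √(6² + (-18)²)) = 1/(-127 + √(36 + 324)) = 1/(-127 + √360) = 1/(-127 + 6*√10)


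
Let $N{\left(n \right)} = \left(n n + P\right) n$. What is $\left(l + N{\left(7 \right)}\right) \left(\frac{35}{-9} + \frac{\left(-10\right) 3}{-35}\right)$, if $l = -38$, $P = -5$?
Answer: $- \frac{5730}{7} \approx -818.57$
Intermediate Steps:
$N{\left(n \right)} = n \left(-5 + n^{2}\right)$ ($N{\left(n \right)} = \left(n n - 5\right) n = \left(n^{2} - 5\right) n = \left(-5 + n^{2}\right) n = n \left(-5 + n^{2}\right)$)
$\left(l + N{\left(7 \right)}\right) \left(\frac{35}{-9} + \frac{\left(-10\right) 3}{-35}\right) = \left(-38 + 7 \left(-5 + 7^{2}\right)\right) \left(\frac{35}{-9} + \frac{\left(-10\right) 3}{-35}\right) = \left(-38 + 7 \left(-5 + 49\right)\right) \left(35 \left(- \frac{1}{9}\right) - - \frac{6}{7}\right) = \left(-38 + 7 \cdot 44\right) \left(- \frac{35}{9} + \frac{6}{7}\right) = \left(-38 + 308\right) \left(- \frac{191}{63}\right) = 270 \left(- \frac{191}{63}\right) = - \frac{5730}{7}$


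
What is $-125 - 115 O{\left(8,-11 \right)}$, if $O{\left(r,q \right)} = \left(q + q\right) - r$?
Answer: $3325$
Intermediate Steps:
$O{\left(r,q \right)} = - r + 2 q$ ($O{\left(r,q \right)} = 2 q - r = - r + 2 q$)
$-125 - 115 O{\left(8,-11 \right)} = -125 - 115 \left(\left(-1\right) 8 + 2 \left(-11\right)\right) = -125 - 115 \left(-8 - 22\right) = -125 - -3450 = -125 + 3450 = 3325$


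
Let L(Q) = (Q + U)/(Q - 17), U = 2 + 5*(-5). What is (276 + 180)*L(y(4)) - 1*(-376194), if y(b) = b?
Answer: 4899186/13 ≈ 3.7686e+5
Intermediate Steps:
U = -23 (U = 2 - 25 = -23)
L(Q) = (-23 + Q)/(-17 + Q) (L(Q) = (Q - 23)/(Q - 17) = (-23 + Q)/(-17 + Q))
(276 + 180)*L(y(4)) - 1*(-376194) = (276 + 180)*((-23 + 4)/(-17 + 4)) - 1*(-376194) = 456*(-19/(-13)) + 376194 = 456*(-1/13*(-19)) + 376194 = 456*(19/13) + 376194 = 8664/13 + 376194 = 4899186/13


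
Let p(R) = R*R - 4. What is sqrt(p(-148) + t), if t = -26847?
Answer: I*sqrt(4947) ≈ 70.335*I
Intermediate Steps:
p(R) = -4 + R**2 (p(R) = R**2 - 4 = -4 + R**2)
sqrt(p(-148) + t) = sqrt((-4 + (-148)**2) - 26847) = sqrt((-4 + 21904) - 26847) = sqrt(21900 - 26847) = sqrt(-4947) = I*sqrt(4947)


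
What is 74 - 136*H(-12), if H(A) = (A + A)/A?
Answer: -198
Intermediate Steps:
H(A) = 2 (H(A) = (2*A)/A = 2)
74 - 136*H(-12) = 74 - 136*2 = 74 - 272 = -198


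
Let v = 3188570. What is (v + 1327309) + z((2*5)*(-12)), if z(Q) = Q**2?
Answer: 4530279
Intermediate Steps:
(v + 1327309) + z((2*5)*(-12)) = (3188570 + 1327309) + ((2*5)*(-12))**2 = 4515879 + (10*(-12))**2 = 4515879 + (-120)**2 = 4515879 + 14400 = 4530279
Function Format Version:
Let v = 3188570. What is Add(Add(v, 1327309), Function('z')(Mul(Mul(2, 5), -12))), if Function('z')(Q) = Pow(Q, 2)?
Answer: 4530279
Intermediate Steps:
Add(Add(v, 1327309), Function('z')(Mul(Mul(2, 5), -12))) = Add(Add(3188570, 1327309), Pow(Mul(Mul(2, 5), -12), 2)) = Add(4515879, Pow(Mul(10, -12), 2)) = Add(4515879, Pow(-120, 2)) = Add(4515879, 14400) = 4530279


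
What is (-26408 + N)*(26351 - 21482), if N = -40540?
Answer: -325969812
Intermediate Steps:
(-26408 + N)*(26351 - 21482) = (-26408 - 40540)*(26351 - 21482) = -66948*4869 = -325969812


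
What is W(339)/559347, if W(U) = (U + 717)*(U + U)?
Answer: 238656/186449 ≈ 1.2800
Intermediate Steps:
W(U) = 2*U*(717 + U) (W(U) = (717 + U)*(2*U) = 2*U*(717 + U))
W(339)/559347 = (2*339*(717 + 339))/559347 = (2*339*1056)*(1/559347) = 715968*(1/559347) = 238656/186449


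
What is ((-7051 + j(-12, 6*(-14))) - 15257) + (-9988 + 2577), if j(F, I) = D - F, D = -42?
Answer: -29749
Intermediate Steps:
j(F, I) = -42 - F
((-7051 + j(-12, 6*(-14))) - 15257) + (-9988 + 2577) = ((-7051 + (-42 - 1*(-12))) - 15257) + (-9988 + 2577) = ((-7051 + (-42 + 12)) - 15257) - 7411 = ((-7051 - 30) - 15257) - 7411 = (-7081 - 15257) - 7411 = -22338 - 7411 = -29749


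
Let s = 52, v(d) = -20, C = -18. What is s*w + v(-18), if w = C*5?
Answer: -4700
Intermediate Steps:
w = -90 (w = -18*5 = -90)
s*w + v(-18) = 52*(-90) - 20 = -4680 - 20 = -4700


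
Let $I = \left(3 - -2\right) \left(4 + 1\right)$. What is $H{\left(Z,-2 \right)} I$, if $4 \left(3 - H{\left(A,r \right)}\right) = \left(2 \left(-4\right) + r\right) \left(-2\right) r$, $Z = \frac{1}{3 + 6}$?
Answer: $325$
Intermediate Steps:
$Z = \frac{1}{9} \approx 0.11111$
$I = 25$ ($I = \left(3 + 2\right) 5 = 5 \cdot 5 = 25$)
$H{\left(A,r \right)} = 3 - \frac{r \left(16 - 2 r\right)}{4}$ ($H{\left(A,r \right)} = 3 - \frac{\left(2 \left(-4\right) + r\right) \left(-2\right) r}{4} = 3 - \frac{\left(-8 + r\right) \left(-2\right) r}{4} = 3 - \frac{\left(16 - 2 r\right) r}{4} = 3 - \frac{r \left(16 - 2 r\right)}{4}$)
$H{\left(Z,-2 \right)} I = \left(3 + \frac{\left(-2\right)^{2}}{2} - -8\right) 25 = \left(3 + \frac{1}{2} \cdot 4 + 8\right) 25 = \left(3 + 2 + 8\right) 25 = 13 \cdot 25 = 325$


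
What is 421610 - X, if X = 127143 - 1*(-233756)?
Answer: 60711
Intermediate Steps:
X = 360899 (X = 127143 + 233756 = 360899)
421610 - X = 421610 - 1*360899 = 421610 - 360899 = 60711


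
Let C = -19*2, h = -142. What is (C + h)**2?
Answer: 32400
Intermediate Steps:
C = -38
(C + h)**2 = (-38 - 142)**2 = (-180)**2 = 32400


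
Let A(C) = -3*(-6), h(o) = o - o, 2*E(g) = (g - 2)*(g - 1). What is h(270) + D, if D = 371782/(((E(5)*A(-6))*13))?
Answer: 185891/702 ≈ 264.80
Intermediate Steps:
E(g) = (-1 + g)*(-2 + g)/2 (E(g) = ((g - 2)*(g - 1))/2 = ((-2 + g)*(-1 + g))/2 = ((-1 + g)*(-2 + g))/2 = (-1 + g)*(-2 + g)/2)
h(o) = 0
A(C) = 18
D = 185891/702 (D = 371782/((((1 + (½)*5² - 3/2*5)*18)*13)) = 371782/((((1 + (½)*25 - 15/2)*18)*13)) = 371782/((((1 + 25/2 - 15/2)*18)*13)) = 371782/(((6*18)*13)) = 371782/((108*13)) = 371782/1404 = 371782*(1/1404) = 185891/702 ≈ 264.80)
h(270) + D = 0 + 185891/702 = 185891/702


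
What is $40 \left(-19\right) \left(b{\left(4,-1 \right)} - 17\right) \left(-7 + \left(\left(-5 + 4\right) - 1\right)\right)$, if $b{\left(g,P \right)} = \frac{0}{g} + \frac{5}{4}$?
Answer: $-107730$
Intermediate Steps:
$b{\left(g,P \right)} = \frac{5}{4}$ ($b{\left(g,P \right)} = 0 + 5 \cdot \frac{1}{4} = 0 + \frac{5}{4} = \frac{5}{4}$)
$40 \left(-19\right) \left(b{\left(4,-1 \right)} - 17\right) \left(-7 + \left(\left(-5 + 4\right) - 1\right)\right) = 40 \left(-19\right) \left(\frac{5}{4} - 17\right) \left(-7 + \left(\left(-5 + 4\right) - 1\right)\right) = - 760 \left(- \frac{63 \left(-7 - 2\right)}{4}\right) = - 760 \left(\left(- \frac{63}{4}\right) \left(-9\right)\right) = \left(-760\right) \frac{567}{4} = -107730$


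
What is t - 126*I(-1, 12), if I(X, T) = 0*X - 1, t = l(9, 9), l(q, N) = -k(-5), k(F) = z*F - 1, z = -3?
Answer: 112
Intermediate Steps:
k(F) = -1 - 3*F (k(F) = -3*F - 1 = -1 - 3*F)
l(q, N) = -14 (l(q, N) = -(-1 - 3*(-5)) = -(-1 + 15) = -1*14 = -14)
t = -14
I(X, T) = -1 (I(X, T) = 0 - 1 = -1)
t - 126*I(-1, 12) = -14 - 126*(-1) = -14 + 126 = 112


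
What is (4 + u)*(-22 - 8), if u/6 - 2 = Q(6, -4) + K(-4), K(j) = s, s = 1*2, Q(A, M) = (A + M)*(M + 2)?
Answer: -120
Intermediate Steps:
Q(A, M) = (2 + M)*(A + M) (Q(A, M) = (A + M)*(2 + M) = (2 + M)*(A + M))
s = 2
K(j) = 2
u = 0 (u = 12 + 6*(((-4)**2 + 2*6 + 2*(-4) + 6*(-4)) + 2) = 12 + 6*((16 + 12 - 8 - 24) + 2) = 12 + 6*(-4 + 2) = 12 + 6*(-2) = 12 - 12 = 0)
(4 + u)*(-22 - 8) = (4 + 0)*(-22 - 8) = 4*(-30) = -120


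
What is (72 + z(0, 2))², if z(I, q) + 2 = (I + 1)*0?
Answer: 4900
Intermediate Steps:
z(I, q) = -2 (z(I, q) = -2 + (I + 1)*0 = -2 + (1 + I)*0 = -2 + 0 = -2)
(72 + z(0, 2))² = (72 - 2)² = 70² = 4900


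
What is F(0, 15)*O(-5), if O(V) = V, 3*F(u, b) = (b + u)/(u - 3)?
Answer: 25/3 ≈ 8.3333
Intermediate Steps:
F(u, b) = (b + u)/(3*(-3 + u)) (F(u, b) = ((b + u)/(u - 3))/3 = ((b + u)/(-3 + u))/3 = (b + u)/(3*(-3 + u)))
F(0, 15)*O(-5) = ((15 + 0)/(3*(-3 + 0)))*(-5) = ((⅓)*15/(-3))*(-5) = ((⅓)*(-⅓)*15)*(-5) = -5/3*(-5) = 25/3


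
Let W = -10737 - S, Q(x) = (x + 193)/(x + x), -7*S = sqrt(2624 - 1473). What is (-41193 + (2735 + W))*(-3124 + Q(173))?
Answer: 26578533455/173 - 540269*sqrt(1151)/1211 ≈ 1.5362e+8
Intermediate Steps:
S = -sqrt(1151)/7 (S = -sqrt(2624 - 1473)/7 = -sqrt(1151)/7 ≈ -4.8466)
Q(x) = (193 + x)/(2*x) (Q(x) = (193 + x)/((2*x)) = (193 + x)*(1/(2*x)) = (193 + x)/(2*x))
W = -10737 + sqrt(1151)/7 (W = -10737 - (-1)*sqrt(1151)/7 = -10737 + sqrt(1151)/7 ≈ -10732.)
(-41193 + (2735 + W))*(-3124 + Q(173)) = (-41193 + (2735 + (-10737 + sqrt(1151)/7)))*(-3124 + (1/2)*(193 + 173)/173) = (-41193 + (-8002 + sqrt(1151)/7))*(-3124 + (1/2)*(1/173)*366) = (-49195 + sqrt(1151)/7)*(-3124 + 183/173) = (-49195 + sqrt(1151)/7)*(-540269/173) = 26578533455/173 - 540269*sqrt(1151)/1211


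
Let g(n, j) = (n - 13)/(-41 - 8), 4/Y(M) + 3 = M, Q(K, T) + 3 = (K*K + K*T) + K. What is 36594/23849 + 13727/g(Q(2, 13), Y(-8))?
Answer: -16040800423/381584 ≈ -42037.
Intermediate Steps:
Q(K, T) = -3 + K + K² + K*T (Q(K, T) = -3 + ((K*K + K*T) + K) = -3 + ((K² + K*T) + K) = -3 + (K + K² + K*T) = -3 + K + K² + K*T)
Y(M) = 4/(-3 + M)
g(n, j) = 13/49 - n/49 (g(n, j) = (-13 + n)/(-49) = (-13 + n)*(-1/49) = 13/49 - n/49)
36594/23849 + 13727/g(Q(2, 13), Y(-8)) = 36594/23849 + 13727/(13/49 - (-3 + 2 + 2² + 2*13)/49) = 36594*(1/23849) + 13727/(13/49 - (-3 + 2 + 4 + 26)/49) = 36594/23849 + 13727/(13/49 - 1/49*29) = 36594/23849 + 13727/(13/49 - 29/49) = 36594/23849 + 13727/(-16/49) = 36594/23849 + 13727*(-49/16) = 36594/23849 - 672623/16 = -16040800423/381584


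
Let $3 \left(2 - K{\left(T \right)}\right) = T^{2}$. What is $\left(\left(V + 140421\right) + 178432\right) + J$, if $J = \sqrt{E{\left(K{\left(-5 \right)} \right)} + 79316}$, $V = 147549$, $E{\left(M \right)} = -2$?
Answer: $466402 + \sqrt{79314} \approx 4.6668 \cdot 10^{5}$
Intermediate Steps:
$K{\left(T \right)} = 2 - \frac{T^{2}}{3}$
$J = \sqrt{79314}$ ($J = \sqrt{-2 + 79316} = \sqrt{79314} \approx 281.63$)
$\left(\left(V + 140421\right) + 178432\right) + J = \left(\left(147549 + 140421\right) + 178432\right) + \sqrt{79314} = \left(287970 + 178432\right) + \sqrt{79314} = 466402 + \sqrt{79314}$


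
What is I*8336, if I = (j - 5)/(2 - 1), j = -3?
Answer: -66688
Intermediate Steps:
I = -8 (I = (-3 - 5)/(2 - 1) = -8/1 = -8*1 = -8)
I*8336 = -8*8336 = -66688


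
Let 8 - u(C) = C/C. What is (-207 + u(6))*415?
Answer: -83000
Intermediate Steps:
u(C) = 7 (u(C) = 8 - C/C = 8 - 1*1 = 8 - 1 = 7)
(-207 + u(6))*415 = (-207 + 7)*415 = -200*415 = -83000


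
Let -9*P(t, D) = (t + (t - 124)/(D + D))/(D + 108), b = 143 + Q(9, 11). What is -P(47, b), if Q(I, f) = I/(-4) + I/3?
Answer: 676/32775 ≈ 0.020625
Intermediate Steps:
Q(I, f) = I/12 (Q(I, f) = I*(-¼) + I*(⅓) = -I/4 + I/3 = I/12)
b = 575/4 (b = 143 + (1/12)*9 = 143 + ¾ = 575/4 ≈ 143.75)
P(t, D) = -(t + (-124 + t)/(2*D))/(9*(108 + D)) (P(t, D) = -(t + (t - 124)/(D + D))/(9*(D + 108)) = -(t + (-124 + t)/((2*D)))/(9*(108 + D)) = -(t + (-124 + t)*(1/(2*D)))/(9*(108 + D)) = -(t + (-124 + t)/(2*D))/(9*(108 + D)))
-P(47, b) = -(124 - 1*47 - 2*575/4*47)/(18*575/4*(108 + 575/4)) = -4*(124 - 47 - 27025/2)/(18*575*1007/4) = -4*4*(-26871)/(18*575*1007*2) = -1*(-676/32775) = 676/32775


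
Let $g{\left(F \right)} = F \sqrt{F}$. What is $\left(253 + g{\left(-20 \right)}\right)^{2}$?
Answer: $56009 - 20240 i \sqrt{5} \approx 56009.0 - 45258.0 i$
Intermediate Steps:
$g{\left(F \right)} = F^{\frac{3}{2}}$
$\left(253 + g{\left(-20 \right)}\right)^{2} = \left(253 + \left(-20\right)^{\frac{3}{2}}\right)^{2} = \left(253 - 40 i \sqrt{5}\right)^{2}$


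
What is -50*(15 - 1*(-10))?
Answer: -1250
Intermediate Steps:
-50*(15 - 1*(-10)) = -50*(15 + 10) = -50*25 = -1250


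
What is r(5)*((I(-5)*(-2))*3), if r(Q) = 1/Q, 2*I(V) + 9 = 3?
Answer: 18/5 ≈ 3.6000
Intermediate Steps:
I(V) = -3 (I(V) = -9/2 + (½)*3 = -9/2 + 3/2 = -3)
r(5)*((I(-5)*(-2))*3) = (-3*(-2)*3)/5 = (6*3)/5 = (⅕)*18 = 18/5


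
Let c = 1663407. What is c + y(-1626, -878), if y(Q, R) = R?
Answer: 1662529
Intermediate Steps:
c + y(-1626, -878) = 1663407 - 878 = 1662529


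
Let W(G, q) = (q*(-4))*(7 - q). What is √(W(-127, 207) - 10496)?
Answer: 4*√9694 ≈ 393.83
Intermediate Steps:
W(G, q) = -4*q*(7 - q) (W(G, q) = (-4*q)*(7 - q) = -4*q*(7 - q))
√(W(-127, 207) - 10496) = √(4*207*(-7 + 207) - 10496) = √(4*207*200 - 10496) = √(165600 - 10496) = √155104 = 4*√9694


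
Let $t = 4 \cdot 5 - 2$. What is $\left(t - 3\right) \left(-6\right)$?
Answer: $-90$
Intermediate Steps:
$t = 18$ ($t = 20 - 2 = 18$)
$\left(t - 3\right) \left(-6\right) = \left(18 - 3\right) \left(-6\right) = 15 \left(-6\right) = -90$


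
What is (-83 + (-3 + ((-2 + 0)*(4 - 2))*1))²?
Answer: 8100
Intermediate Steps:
(-83 + (-3 + ((-2 + 0)*(4 - 2))*1))² = (-83 + (-3 - 2*2*1))² = (-83 + (-3 - 4*1))² = (-83 + (-3 - 4))² = (-83 - 7)² = (-90)² = 8100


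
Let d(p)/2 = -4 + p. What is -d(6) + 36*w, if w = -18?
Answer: -652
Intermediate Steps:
d(p) = -8 + 2*p (d(p) = 2*(-4 + p) = -8 + 2*p)
-d(6) + 36*w = -(-8 + 2*6) + 36*(-18) = -(-8 + 12) - 648 = -1*4 - 648 = -4 - 648 = -652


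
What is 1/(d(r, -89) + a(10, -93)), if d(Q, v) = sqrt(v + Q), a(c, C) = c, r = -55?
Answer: 5/122 - 3*I/61 ≈ 0.040984 - 0.04918*I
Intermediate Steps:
d(Q, v) = sqrt(Q + v)
1/(d(r, -89) + a(10, -93)) = 1/(sqrt(-55 - 89) + 10) = 1/(sqrt(-144) + 10) = 1/(12*I + 10) = 1/(10 + 12*I) = (10 - 12*I)/244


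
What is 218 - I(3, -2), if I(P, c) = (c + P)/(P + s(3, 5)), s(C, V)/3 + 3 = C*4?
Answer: 6539/30 ≈ 217.97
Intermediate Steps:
s(C, V) = -9 + 12*C (s(C, V) = -9 + 3*(C*4) = -9 + 3*(4*C) = -9 + 12*C)
I(P, c) = (P + c)/(27 + P) (I(P, c) = (c + P)/(P + (-9 + 12*3)) = (P + c)/(P + (-9 + 36)) = (P + c)/(P + 27) = (P + c)/(27 + P))
218 - I(3, -2) = 218 - (3 - 2)/(27 + 3) = 218 - 1/30 = 6539/30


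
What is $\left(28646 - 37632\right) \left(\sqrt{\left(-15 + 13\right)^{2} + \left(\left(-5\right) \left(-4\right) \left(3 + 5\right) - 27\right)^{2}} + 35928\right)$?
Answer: $-322849008 - 8986 \sqrt{17693} \approx -3.2404 \cdot 10^{8}$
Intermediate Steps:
$\left(28646 - 37632\right) \left(\sqrt{\left(-15 + 13\right)^{2} + \left(\left(-5\right) \left(-4\right) \left(3 + 5\right) - 27\right)^{2}} + 35928\right) = - 8986 \left(\sqrt{\left(-2\right)^{2} + \left(20 \cdot 8 - 27\right)^{2}} + 35928\right) = - 8986 \left(\sqrt{4 + \left(160 - 27\right)^{2}} + 35928\right) = - 8986 \left(\sqrt{4 + 133^{2}} + 35928\right) = - 8986 \left(\sqrt{4 + 17689} + 35928\right) = - 8986 \left(\sqrt{17693} + 35928\right) = - 8986 \left(35928 + \sqrt{17693}\right) = -322849008 - 8986 \sqrt{17693}$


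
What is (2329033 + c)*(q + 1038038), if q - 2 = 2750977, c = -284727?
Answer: 7745910187202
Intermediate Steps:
q = 2750979 (q = 2 + 2750977 = 2750979)
(2329033 + c)*(q + 1038038) = (2329033 - 284727)*(2750979 + 1038038) = 2044306*3789017 = 7745910187202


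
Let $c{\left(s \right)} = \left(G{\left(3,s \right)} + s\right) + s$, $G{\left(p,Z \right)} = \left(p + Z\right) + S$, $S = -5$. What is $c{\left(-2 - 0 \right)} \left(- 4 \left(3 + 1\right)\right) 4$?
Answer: $512$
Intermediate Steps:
$G{\left(p,Z \right)} = -5 + Z + p$ ($G{\left(p,Z \right)} = \left(p + Z\right) - 5 = \left(Z + p\right) - 5 = -5 + Z + p$)
$c{\left(s \right)} = -2 + 3 s$ ($c{\left(s \right)} = \left(\left(-5 + s + 3\right) + s\right) + s = \left(\left(-2 + s\right) + s\right) + s = \left(-2 + 2 s\right) + s = -2 + 3 s$)
$c{\left(-2 - 0 \right)} \left(- 4 \left(3 + 1\right)\right) 4 = \left(-2 + 3 \left(-2 - 0\right)\right) \left(- 4 \left(3 + 1\right)\right) 4 = \left(-2 + 3 \left(-2 + 0\right)\right) \left(\left(-4\right) 4\right) 4 = \left(-2 + 3 \left(-2\right)\right) \left(-16\right) 4 = \left(-2 - 6\right) \left(-16\right) 4 = \left(-8\right) \left(-16\right) 4 = 128 \cdot 4 = 512$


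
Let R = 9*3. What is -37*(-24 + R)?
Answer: -111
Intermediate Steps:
R = 27
-37*(-24 + R) = -37*(-24 + 27) = -37*3 = -111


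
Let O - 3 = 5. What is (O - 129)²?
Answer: 14641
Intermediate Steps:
O = 8 (O = 3 + 5 = 8)
(O - 129)² = (8 - 129)² = (-121)² = 14641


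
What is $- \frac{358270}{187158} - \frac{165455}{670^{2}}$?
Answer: $- \frac{19179362989}{8401522620} \approx -2.2828$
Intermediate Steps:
$- \frac{358270}{187158} - \frac{165455}{670^{2}} = \left(-358270\right) \frac{1}{187158} - \frac{165455}{448900} = - \frac{179135}{93579} - \frac{33091}{89780} = - \frac{19179362989}{8401522620}$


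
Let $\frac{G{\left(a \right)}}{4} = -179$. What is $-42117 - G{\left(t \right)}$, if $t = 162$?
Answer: $-41401$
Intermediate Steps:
$G{\left(a \right)} = -716$ ($G{\left(a \right)} = 4 \left(-179\right) = -716$)
$-42117 - G{\left(t \right)} = -42117 - -716 = -42117 + 716 = -41401$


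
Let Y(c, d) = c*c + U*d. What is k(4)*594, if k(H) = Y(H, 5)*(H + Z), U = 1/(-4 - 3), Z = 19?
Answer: 1461834/7 ≈ 2.0883e+5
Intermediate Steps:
U = -⅐ (U = 1/(-7) = -⅐ ≈ -0.14286)
Y(c, d) = c² - d/7 (Y(c, d) = c*c - d/7 = c² - d/7)
k(H) = (19 + H)*(-5/7 + H²) (k(H) = (H² - ⅐*5)*(H + 19) = (H² - 5/7)*(19 + H) = (-5/7 + H²)*(19 + H) = (19 + H)*(-5/7 + H²))
k(4)*594 = ((-5 + 7*4²)*(19 + 4)/7)*594 = ((⅐)*(-5 + 7*16)*23)*594 = ((⅐)*(-5 + 112)*23)*594 = ((⅐)*107*23)*594 = (2461/7)*594 = 1461834/7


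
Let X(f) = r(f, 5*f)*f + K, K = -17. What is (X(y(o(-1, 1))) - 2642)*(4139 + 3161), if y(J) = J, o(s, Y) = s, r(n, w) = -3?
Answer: -19388800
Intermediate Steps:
X(f) = -17 - 3*f (X(f) = -3*f - 17 = -17 - 3*f)
(X(y(o(-1, 1))) - 2642)*(4139 + 3161) = ((-17 - 3*(-1)) - 2642)*(4139 + 3161) = ((-17 + 3) - 2642)*7300 = (-14 - 2642)*7300 = -2656*7300 = -19388800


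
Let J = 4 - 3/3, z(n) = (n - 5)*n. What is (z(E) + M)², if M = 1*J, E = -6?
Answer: 4761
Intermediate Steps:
z(n) = n*(-5 + n) (z(n) = (-5 + n)*n = n*(-5 + n))
J = 3 (J = 4 - 3*⅓ = 4 - 1 = 3)
M = 3 (M = 1*3 = 3)
(z(E) + M)² = (-6*(-5 - 6) + 3)² = (-6*(-11) + 3)² = (66 + 3)² = 69² = 4761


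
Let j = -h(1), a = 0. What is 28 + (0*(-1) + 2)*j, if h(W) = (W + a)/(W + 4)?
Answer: 138/5 ≈ 27.600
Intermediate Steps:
h(W) = W/(4 + W) (h(W) = (W + 0)/(W + 4) = W/(4 + W))
j = -⅕ (j = -1/(4 + 1) = -1/5 = -1*⅕ = -⅕ ≈ -0.20000)
28 + (0*(-1) + 2)*j = 28 + (0*(-1) + 2)*(-⅕) = 28 + (0 + 2)*(-⅕) = 28 + 2*(-⅕) = 28 - ⅖ = 138/5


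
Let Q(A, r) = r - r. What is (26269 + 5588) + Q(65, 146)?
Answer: 31857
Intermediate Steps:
Q(A, r) = 0
(26269 + 5588) + Q(65, 146) = (26269 + 5588) + 0 = 31857 + 0 = 31857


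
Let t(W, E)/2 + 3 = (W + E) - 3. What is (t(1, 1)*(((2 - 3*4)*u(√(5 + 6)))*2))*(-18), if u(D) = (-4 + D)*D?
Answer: -31680 + 11520*√11 ≈ 6527.5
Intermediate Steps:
t(W, E) = -12 + 2*E + 2*W (t(W, E) = -6 + 2*((W + E) - 3) = -6 + 2*((E + W) - 3) = -6 + 2*(-3 + E + W) = -6 + (-6 + 2*E + 2*W) = -12 + 2*E + 2*W)
u(D) = D*(-4 + D)
(t(1, 1)*(((2 - 3*4)*u(√(5 + 6)))*2))*(-18) = ((-12 + 2*1 + 2*1)*(((2 - 3*4)*(√(5 + 6)*(-4 + √(5 + 6))))*2))*(-18) = ((-12 + 2 + 2)*(((2 - 12)*(√11*(-4 + √11)))*2))*(-18) = -8*(-10*√11*(-4 + √11))*2*(-18) = -(-160)*√11*(-4 + √11)*(-18) = (160*√11*(-4 + √11))*(-18) = -2880*√11*(-4 + √11)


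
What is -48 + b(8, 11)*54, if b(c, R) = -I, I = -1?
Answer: 6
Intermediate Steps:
b(c, R) = 1 (b(c, R) = -1*(-1) = 1)
-48 + b(8, 11)*54 = -48 + 1*54 = -48 + 54 = 6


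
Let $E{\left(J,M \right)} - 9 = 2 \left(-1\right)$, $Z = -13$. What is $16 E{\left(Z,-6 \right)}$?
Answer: $112$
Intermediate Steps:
$E{\left(J,M \right)} = 7$ ($E{\left(J,M \right)} = 9 + 2 \left(-1\right) = 9 - 2 = 7$)
$16 E{\left(Z,-6 \right)} = 16 \cdot 7 = 112$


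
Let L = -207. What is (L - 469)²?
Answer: 456976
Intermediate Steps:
(L - 469)² = (-207 - 469)² = (-676)² = 456976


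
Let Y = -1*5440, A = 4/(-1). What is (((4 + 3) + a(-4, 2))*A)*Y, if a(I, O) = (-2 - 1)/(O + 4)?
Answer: 141440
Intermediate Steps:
a(I, O) = -3/(4 + O)
A = -4 (A = 4*(-1) = -4)
Y = -5440
(((4 + 3) + a(-4, 2))*A)*Y = (((4 + 3) - 3/(4 + 2))*(-4))*(-5440) = ((7 - 3/6)*(-4))*(-5440) = ((7 - 3*⅙)*(-4))*(-5440) = ((7 - ½)*(-4))*(-5440) = ((13/2)*(-4))*(-5440) = -26*(-5440) = 141440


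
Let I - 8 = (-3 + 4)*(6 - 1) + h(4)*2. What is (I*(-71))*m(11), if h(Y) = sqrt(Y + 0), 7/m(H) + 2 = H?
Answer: -8449/9 ≈ -938.78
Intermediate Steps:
m(H) = 7/(-2 + H)
h(Y) = sqrt(Y)
I = 17 (I = 8 + ((-3 + 4)*(6 - 1) + sqrt(4)*2) = 8 + (1*5 + 2*2) = 8 + (5 + 4) = 8 + 9 = 17)
(I*(-71))*m(11) = (17*(-71))*(7/(-2 + 11)) = -8449/9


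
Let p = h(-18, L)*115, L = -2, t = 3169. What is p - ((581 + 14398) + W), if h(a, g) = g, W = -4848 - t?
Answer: -7192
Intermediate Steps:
W = -8017 (W = -4848 - 1*3169 = -4848 - 3169 = -8017)
p = -230 (p = -2*115 = -230)
p - ((581 + 14398) + W) = -230 - ((581 + 14398) - 8017) = -230 - (14979 - 8017) = -230 - 1*6962 = -230 - 6962 = -7192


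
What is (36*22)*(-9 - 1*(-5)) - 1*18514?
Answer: -21682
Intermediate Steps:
(36*22)*(-9 - 1*(-5)) - 1*18514 = 792*(-9 + 5) - 18514 = 792*(-4) - 18514 = -3168 - 18514 = -21682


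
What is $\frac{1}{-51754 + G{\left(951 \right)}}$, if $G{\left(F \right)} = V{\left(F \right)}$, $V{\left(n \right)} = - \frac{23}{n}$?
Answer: $- \frac{951}{49218077} \approx -1.9322 \cdot 10^{-5}$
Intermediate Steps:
$G{\left(F \right)} = - \frac{23}{F}$
$\frac{1}{-51754 + G{\left(951 \right)}} = \frac{1}{-51754 - \frac{23}{951}} = \frac{1}{- \frac{49218077}{951}} = - \frac{951}{49218077}$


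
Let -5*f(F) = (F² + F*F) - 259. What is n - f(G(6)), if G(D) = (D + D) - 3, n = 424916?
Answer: 2124483/5 ≈ 4.2490e+5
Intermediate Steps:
G(D) = -3 + 2*D (G(D) = 2*D - 3 = -3 + 2*D)
f(F) = 259/5 - 2*F²/5 (f(F) = -((F² + F*F) - 259)/5 = -((F² + F²) - 259)/5 = -(2*F² - 259)/5 = -(-259 + 2*F²)/5 = 259/5 - 2*F²/5)
n - f(G(6)) = 424916 - (259/5 - 2*(-3 + 2*6)²/5) = 424916 - (259/5 - 2*(-3 + 12)²/5) = 424916 - (259/5 - ⅖*9²) = 424916 - (259/5 - ⅖*81) = 424916 - (259/5 - 162/5) = 424916 - 1*97/5 = 424916 - 97/5 = 2124483/5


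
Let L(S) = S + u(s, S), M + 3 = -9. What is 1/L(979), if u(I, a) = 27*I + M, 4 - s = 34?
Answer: 1/157 ≈ 0.0063694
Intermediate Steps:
M = -12 (M = -3 - 9 = -12)
s = -30 (s = 4 - 1*34 = 4 - 34 = -30)
u(I, a) = -12 + 27*I (u(I, a) = 27*I - 12 = -12 + 27*I)
L(S) = -822 + S (L(S) = S + (-12 + 27*(-30)) = S + (-12 - 810) = S - 822 = -822 + S)
1/L(979) = 1/(-822 + 979) = 1/157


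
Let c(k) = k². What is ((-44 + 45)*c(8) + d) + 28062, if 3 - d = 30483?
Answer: -2354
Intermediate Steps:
d = -30480 (d = 3 - 1*30483 = 3 - 30483 = -30480)
((-44 + 45)*c(8) + d) + 28062 = ((-44 + 45)*8² - 30480) + 28062 = (1*64 - 30480) + 28062 = (64 - 30480) + 28062 = -30416 + 28062 = -2354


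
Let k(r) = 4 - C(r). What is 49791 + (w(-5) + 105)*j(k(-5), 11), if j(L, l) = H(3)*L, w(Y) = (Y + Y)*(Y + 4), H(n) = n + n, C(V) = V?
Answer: 56001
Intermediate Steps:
H(n) = 2*n
k(r) = 4 - r
w(Y) = 2*Y*(4 + Y) (w(Y) = (2*Y)*(4 + Y) = 2*Y*(4 + Y))
j(L, l) = 6*L (j(L, l) = (2*3)*L = 6*L)
49791 + (w(-5) + 105)*j(k(-5), 11) = 49791 + (2*(-5)*(4 - 5) + 105)*(6*(4 - 1*(-5))) = 49791 + (2*(-5)*(-1) + 105)*(6*(4 + 5)) = 49791 + (10 + 105)*(6*9) = 49791 + 115*54 = 49791 + 6210 = 56001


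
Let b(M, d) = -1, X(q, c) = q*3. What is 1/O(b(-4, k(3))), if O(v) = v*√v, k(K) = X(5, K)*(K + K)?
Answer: I ≈ 1.0*I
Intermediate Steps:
X(q, c) = 3*q
k(K) = 30*K (k(K) = (3*5)*(K + K) = 15*(2*K) = 30*K)
O(v) = v^(3/2)
1/O(b(-4, k(3))) = 1/((-1)^(3/2)) = 1/(-I) = I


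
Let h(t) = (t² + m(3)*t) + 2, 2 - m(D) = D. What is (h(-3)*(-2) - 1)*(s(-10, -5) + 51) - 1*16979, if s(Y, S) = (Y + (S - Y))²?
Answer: -19183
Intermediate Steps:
m(D) = 2 - D
s(Y, S) = S²
h(t) = 2 + t² - t (h(t) = (t² + (2 - 1*3)*t) + 2 = (t² + (2 - 3)*t) + 2 = (t² - t) + 2 = 2 + t² - t)
(h(-3)*(-2) - 1)*(s(-10, -5) + 51) - 1*16979 = ((2 + (-3)² - 1*(-3))*(-2) - 1)*((-5)² + 51) - 1*16979 = ((2 + 9 + 3)*(-2) - 1)*(25 + 51) - 16979 = (14*(-2) - 1)*76 - 16979 = (-28 - 1)*76 - 16979 = -29*76 - 16979 = -2204 - 16979 = -19183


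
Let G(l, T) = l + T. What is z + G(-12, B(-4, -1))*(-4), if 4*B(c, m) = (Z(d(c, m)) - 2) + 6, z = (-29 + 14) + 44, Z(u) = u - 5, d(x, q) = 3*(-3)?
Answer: 87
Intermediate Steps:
d(x, q) = -9
Z(u) = -5 + u
z = 29 (z = -15 + 44 = 29)
B(c, m) = -5/2 (B(c, m) = (((-5 - 9) - 2) + 6)/4 = ((-14 - 2) + 6)/4 = (-16 + 6)/4 = (1/4)*(-10) = -5/2)
G(l, T) = T + l
z + G(-12, B(-4, -1))*(-4) = 29 + (-5/2 - 12)*(-4) = 29 - 29/2*(-4) = 29 + 58 = 87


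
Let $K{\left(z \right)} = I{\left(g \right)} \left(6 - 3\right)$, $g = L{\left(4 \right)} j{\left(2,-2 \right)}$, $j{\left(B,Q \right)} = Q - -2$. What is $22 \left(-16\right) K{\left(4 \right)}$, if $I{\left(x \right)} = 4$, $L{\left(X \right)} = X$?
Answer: $-4224$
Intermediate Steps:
$j{\left(B,Q \right)} = 2 + Q$ ($j{\left(B,Q \right)} = Q + 2 = 2 + Q$)
$g = 0$ ($g = 4 \left(2 - 2\right) = 4 \cdot 0 = 0$)
$K{\left(z \right)} = 12$ ($K{\left(z \right)} = 4 \left(6 - 3\right) = 4 \cdot 3 = 12$)
$22 \left(-16\right) K{\left(4 \right)} = 22 \left(-16\right) 12 = \left(-352\right) 12 = -4224$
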